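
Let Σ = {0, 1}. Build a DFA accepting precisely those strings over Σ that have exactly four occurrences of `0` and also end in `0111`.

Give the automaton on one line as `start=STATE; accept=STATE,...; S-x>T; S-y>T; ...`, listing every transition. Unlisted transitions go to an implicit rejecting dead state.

Build one automaton per condition and run them in lockstep. One (6 states) tracks the count of `0`s, saturating at 5; the other (5 states) tracks how much of the suffix `0111` has currently been matched. Each combined state is a pair, one component from each; accept when both components accept. After merging equivalent states the machine shrinks.
9 states suffice.
        0   1  
>  q0   q1  q0 
   q1   q2  q1 
   q2   q3  q2 
   q3   q4  q3 
   q4   q5  q6 
   q5   q5  q5 
   q6   q5  q7 
   q7   q5  q8 
 * q8   q5  q5 
(> = start, * = accepting)

start=q0; accept=q8; q0-0>q1; q0-1>q0; q1-0>q2; q1-1>q1; q2-0>q3; q2-1>q2; q3-0>q4; q3-1>q3; q4-0>q5; q4-1>q6; q5-0>q5; q5-1>q5; q6-0>q5; q6-1>q7; q7-0>q5; q7-1>q8; q8-0>q5; q8-1>q5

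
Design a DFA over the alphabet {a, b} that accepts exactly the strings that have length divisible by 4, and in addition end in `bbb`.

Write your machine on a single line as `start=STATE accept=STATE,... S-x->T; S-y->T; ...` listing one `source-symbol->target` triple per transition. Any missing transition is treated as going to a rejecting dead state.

start=q0; accept=q6; q0-a->q1; q0-b->q1; q1-a->q2; q1-b->q3; q2-a->q4; q2-b->q4; q3-a->q4; q3-b->q5; q4-a->q0; q4-b->q0; q5-a->q0; q5-b->q6; q6-a->q1; q6-b->q1

Handle the two conditions separately and then intersect. One (4 states) tracks the input length modulo 4; the other (4 states) tracks how much of the suffix `bbb` has currently been matched. Each combined state is a pair, one component from each; accept when both components accept. After merging equivalent states the machine shrinks.
        a   b  
>  q0   q1  q1 
   q1   q2  q3 
   q2   q4  q4 
   q3   q4  q5 
   q4   q0  q0 
   q5   q0  q6 
 * q6   q1  q1 
(> = start, * = accepting)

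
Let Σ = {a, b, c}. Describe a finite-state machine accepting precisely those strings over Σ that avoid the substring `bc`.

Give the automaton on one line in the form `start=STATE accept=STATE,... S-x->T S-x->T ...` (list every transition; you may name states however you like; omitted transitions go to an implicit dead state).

Track partial matches of the forbidden pattern `bc`. State q2 is a dead state reached once `bc` has occurred; every other state accepts. q0 means no part of `bc` is currently matched.
With 3 states:
        a   b   c  
>* q0   q0  q1  q0 
 * q1   q0  q1  q2 
   q2   q2  q2  q2 
(> = start, * = accepting)

start=q0 accept=q0,q1 q0-a->q0 q0-b->q1 q0-c->q0 q1-a->q0 q1-b->q1 q1-c->q2 q2-a->q2 q2-b->q2 q2-c->q2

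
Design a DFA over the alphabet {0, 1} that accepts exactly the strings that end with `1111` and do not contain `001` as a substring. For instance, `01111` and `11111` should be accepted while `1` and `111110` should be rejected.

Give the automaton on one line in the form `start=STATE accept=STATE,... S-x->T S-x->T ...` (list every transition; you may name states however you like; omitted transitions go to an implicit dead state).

start=A accept=J A-0->B A-1->C B-0->D B-1->C C-0->B C-1->E D-0->D D-1->F E-0->B E-1->G F-0->H F-1->I G-0->B G-1->J H-0->H H-1->F I-0->H I-1->K J-0->B J-1->J K-0->H K-1->L L-0->H L-1->L

Run two small machines in parallel and take their product. The first has 5 states tracking how much of the suffix `1111` has currently been matched; the second has 4 states tracking partial matches of the forbidden pattern `001`. A product state is a pair (one from each), accepting exactly when both do.
12 states suffice.
       0  1 
>  A   B  C 
   B   D  C 
   C   B  E 
   D   D  F 
   E   B  G 
   F   H  I 
   G   B  J 
   H   H  F 
   I   H  K 
 * J   B  J 
   K   H  L 
   L   H  L 
(> = start, * = accepting)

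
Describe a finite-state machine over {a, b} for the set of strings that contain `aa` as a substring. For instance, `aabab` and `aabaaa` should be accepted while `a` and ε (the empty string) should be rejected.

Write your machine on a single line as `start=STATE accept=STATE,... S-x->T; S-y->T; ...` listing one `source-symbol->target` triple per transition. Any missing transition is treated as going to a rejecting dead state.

start=q0; accept=q2; q0-a->q1; q0-b->q0; q1-a->q2; q1-b->q0; q2-a->q2; q2-b->q2

Track how much of `aa` has been matched so far: state q0 is no progress, q2 is the absorbing accept state reached once `aa` has occurred. Intermediate states record partial matches; on a mismatch, fall back to the longest reusable overlap.
3 states suffice.
        a   b  
>  q0   q1  q0 
   q1   q2  q0 
 * q2   q2  q2 
(> = start, * = accepting)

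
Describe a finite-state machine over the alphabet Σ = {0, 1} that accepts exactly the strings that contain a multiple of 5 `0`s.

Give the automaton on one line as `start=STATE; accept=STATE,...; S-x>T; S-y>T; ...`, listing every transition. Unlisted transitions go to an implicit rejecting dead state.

The only thing that matters is how many `0`s have appeared, reduced mod 5. Use one state per residue: S0 for 0, …, S4 for 4. Reading `0` moves to the next residue; anything else stays put. S0 is accepting.
5 states suffice.
        0   1  
>* S0   S1  S0 
   S1   S2  S1 
   S2   S3  S2 
   S3   S4  S3 
   S4   S0  S4 
(> = start, * = accepting)

start=S0; accept=S0; S0-0>S1; S0-1>S0; S1-0>S2; S1-1>S1; S2-0>S3; S2-1>S2; S3-0>S4; S3-1>S3; S4-0>S0; S4-1>S4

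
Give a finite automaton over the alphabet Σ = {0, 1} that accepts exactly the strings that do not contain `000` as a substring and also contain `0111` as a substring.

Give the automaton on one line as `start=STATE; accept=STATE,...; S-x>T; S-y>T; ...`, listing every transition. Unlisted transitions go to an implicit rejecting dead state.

start=A; accept=G,H,I; A-0>B; A-1>A; B-0>C; B-1>D; C-0>E; C-1>D; D-0>B; D-1>F; E-0>E; E-1>E; F-0>B; F-1>G; G-0>H; G-1>G; H-0>I; H-1>G; I-0>E; I-1>G

Run two small machines in parallel and take their product. The first has 4 states tracking partial matches of the forbidden pattern `000`; the second has 5 states tracking whether and how much of `0111` has been seen. A product state is a pair (one from each), accepting exactly when both do. After merging equivalent states the machine shrinks.
9 states suffice.
       0  1 
>  A   B  A 
   B   C  D 
   C   E  D 
   D   B  F 
   E   E  E 
   F   B  G 
 * G   H  G 
 * H   I  G 
 * I   E  G 
(> = start, * = accepting)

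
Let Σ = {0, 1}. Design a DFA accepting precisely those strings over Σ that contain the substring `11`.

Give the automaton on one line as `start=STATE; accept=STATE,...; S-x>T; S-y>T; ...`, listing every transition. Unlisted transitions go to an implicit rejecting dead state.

Track how much of `11` has been matched so far: state S0 is no progress, S2 is the absorbing accept state reached once `11` has occurred. Intermediate states record partial matches; on a mismatch, fall back to the longest reusable overlap.
3 states suffice.
        0   1  
>  S0   S0  S1 
   S1   S0  S2 
 * S2   S2  S2 
(> = start, * = accepting)

start=S0; accept=S2; S0-0>S0; S0-1>S1; S1-0>S0; S1-1>S2; S2-0>S2; S2-1>S2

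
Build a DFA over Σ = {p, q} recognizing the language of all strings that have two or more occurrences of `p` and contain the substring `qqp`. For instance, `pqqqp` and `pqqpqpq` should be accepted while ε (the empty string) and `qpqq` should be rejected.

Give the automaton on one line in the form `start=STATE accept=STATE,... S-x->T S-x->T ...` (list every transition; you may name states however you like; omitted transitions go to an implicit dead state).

start=A accept=M,O A-p->B A-q->C B-p->D B-q->E C-p->B C-q->F D-p->G D-q->H E-p->D E-q->I F-p->J F-q->F G-p->G G-q->K H-p->G H-q->L I-p->M I-q->I J-p->M J-q->J K-p->G K-q->N L-p->O L-q->L M-p->O M-q->M N-p->O N-q->N O-p->O O-q->O

Handle the two conditions separately and then intersect. The first has 4 states tracking the count of `p`s, saturating at 3; the second has 4 states tracking whether and how much of `qqp` has been seen. A product state is a pair (one from each), accepting exactly when both do.
With 15 states:
       p  q 
>  A   B  C 
   B   D  E 
   C   B  F 
   D   G  H 
   E   D  I 
   F   J  F 
   G   G  K 
   H   G  L 
   I   M  I 
   J   M  J 
   K   G  N 
   L   O  L 
 * M   O  M 
   N   O  N 
 * O   O  O 
(> = start, * = accepting)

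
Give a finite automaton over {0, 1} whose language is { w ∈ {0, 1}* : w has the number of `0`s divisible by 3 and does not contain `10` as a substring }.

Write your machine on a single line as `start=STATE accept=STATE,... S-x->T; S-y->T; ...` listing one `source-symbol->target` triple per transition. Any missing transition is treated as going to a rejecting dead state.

start=A; accept=A,C; A-0->B; A-1->C; B-0->D; B-1->E; C-0->F; C-1->C; D-0->A; D-1->G; E-0->H; E-1->E; F-0->H; F-1->F; G-0->I; G-1->G; H-0->I; H-1->H; I-0->F; I-1->I

Build one automaton per condition and run them in lockstep. One (3 states) tracks the count of `0`s modulo 3; the other (3 states) tracks partial matches of the forbidden pattern `10`. Each combined state is a pair, one component from each; accept when both components accept.
A 9-state machine:
       0  1 
>* A   B  C 
   B   D  E 
 * C   F  C 
   D   A  G 
   E   H  E 
   F   H  F 
   G   I  G 
   H   I  H 
   I   F  I 
(> = start, * = accepting)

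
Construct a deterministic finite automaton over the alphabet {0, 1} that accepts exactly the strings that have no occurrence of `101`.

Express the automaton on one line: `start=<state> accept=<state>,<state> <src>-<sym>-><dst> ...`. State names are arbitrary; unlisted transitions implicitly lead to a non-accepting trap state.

Track partial matches of the forbidden pattern `101`. State s3 is a dead state reached once `101` has occurred; every other state accepts. s0 means no part of `101` is currently matched.
4 states suffice.
        0   1  
>* s0   s0  s1 
 * s1   s2  s1 
 * s2   s0  s3 
   s3   s3  s3 
(> = start, * = accepting)

start=s0 accept=s0,s1,s2 s0-0->s0 s0-1->s1 s1-0->s2 s1-1->s1 s2-0->s0 s2-1->s3 s3-0->s3 s3-1->s3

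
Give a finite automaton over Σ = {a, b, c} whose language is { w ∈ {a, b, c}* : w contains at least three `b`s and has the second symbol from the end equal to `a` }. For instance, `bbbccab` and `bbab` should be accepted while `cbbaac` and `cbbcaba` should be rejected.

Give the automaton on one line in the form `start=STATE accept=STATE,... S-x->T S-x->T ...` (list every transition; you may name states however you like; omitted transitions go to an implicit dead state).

start=s0 accept=s5,s7 s0-a->s0 s0-b->s1 s0-c->s0 s1-a->s1 s1-b->s2 s1-c->s1 s2-a->s3 s2-b->s4 s2-c->s2 s3-a->s3 s3-b->s5 s3-c->s2 s4-a->s6 s4-b->s4 s4-c->s4 s5-a->s6 s5-b->s4 s5-c->s4 s6-a->s7 s6-b->s5 s6-c->s5 s7-a->s7 s7-b->s5 s7-c->s5

Run two small machines in parallel and take their product. One (5 states) tracks the count of `b`s, saturating at 4; the other (13 states) tracks the last 2 symbols read. Each combined state is a pair, one component from each; accept when both components accept. Equivalent product states are then merged.
8 states suffice.
        a   b   c  
>  s0   s0  s1  s0 
   s1   s1  s2  s1 
   s2   s3  s4  s2 
   s3   s3  s5  s2 
   s4   s6  s4  s4 
 * s5   s6  s4  s4 
   s6   s7  s5  s5 
 * s7   s7  s5  s5 
(> = start, * = accepting)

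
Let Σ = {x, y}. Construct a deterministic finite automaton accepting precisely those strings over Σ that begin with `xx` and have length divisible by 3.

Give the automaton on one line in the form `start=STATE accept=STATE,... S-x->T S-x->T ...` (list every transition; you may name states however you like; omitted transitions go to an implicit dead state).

start=q0 accept=q4 q0-x->q1 q0-y->q2 q1-x->q3 q1-y->q2 q2-x->q2 q2-y->q2 q3-x->q4 q3-y->q4 q4-x->q5 q4-y->q5 q5-x->q3 q5-y->q3

Handle the two conditions separately and then intersect. One (4 states) tracks whether the input so far still matches the prefix `xx`; the other (3 states) tracks the input length modulo 3. Each combined state is a pair, one component from each; accept when both components accept. Equivalent product states are then merged.
With 6 states:
        x   y  
>  q0   q1  q2 
   q1   q3  q2 
   q2   q2  q2 
   q3   q4  q4 
 * q4   q5  q5 
   q5   q3  q3 
(> = start, * = accepting)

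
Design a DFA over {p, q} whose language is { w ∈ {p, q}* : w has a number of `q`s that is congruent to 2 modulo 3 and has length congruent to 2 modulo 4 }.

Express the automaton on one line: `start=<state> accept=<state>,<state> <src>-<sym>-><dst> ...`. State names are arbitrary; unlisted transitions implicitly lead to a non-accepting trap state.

Handle the two conditions separately and then intersect. The first has 3 states tracking the count of `q`s modulo 3; the second has 4 states tracking the input length modulo 4. A product state is a pair (one from each), accepting exactly when both do.
A 12-state machine:
          p    q  
>  s0     s1   s2 
   s1     s3   s4 
   s2     s4   s5 
   s3     s6   s7 
   s4     s7   s8 
 * s5     s8   s6 
   s6     s0   s9 
   s7     s9  s10 
   s8    s10   s0 
   s9     s2  s11 
   s10   s11   s1 
   s11    s5   s3 
(> = start, * = accepting)

start=s0 accept=s5 s0-p->s1 s0-q->s2 s1-p->s3 s1-q->s4 s2-p->s4 s2-q->s5 s3-p->s6 s3-q->s7 s4-p->s7 s4-q->s8 s5-p->s8 s5-q->s6 s6-p->s0 s6-q->s9 s7-p->s9 s7-q->s10 s8-p->s10 s8-q->s0 s9-p->s2 s9-q->s11 s10-p->s11 s10-q->s1 s11-p->s5 s11-q->s3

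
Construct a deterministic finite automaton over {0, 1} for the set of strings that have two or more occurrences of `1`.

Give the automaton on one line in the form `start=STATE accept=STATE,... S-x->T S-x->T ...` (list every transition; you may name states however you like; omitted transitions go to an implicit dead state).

Only the number of `1`s matters, and only up to 3. Make a chain q0 → q1 → q2 → q3 advanced by each `1` (with q3 absorbing); every other symbol self-loops. The accepting set is {q2, q3}.
4 states suffice.
        0   1  
>  q0   q0  q1 
   q1   q1  q2 
 * q2   q2  q3 
 * q3   q3  q3 
(> = start, * = accepting)

start=q0 accept=q2,q3 q0-0->q0 q0-1->q1 q1-0->q1 q1-1->q2 q2-0->q2 q2-1->q3 q3-0->q3 q3-1->q3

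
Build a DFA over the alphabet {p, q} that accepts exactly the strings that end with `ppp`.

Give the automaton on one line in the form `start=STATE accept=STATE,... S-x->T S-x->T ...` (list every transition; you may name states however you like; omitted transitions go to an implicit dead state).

Let each state record the length of the longest suffix of the input read so far that is also a prefix of `ppp`. S1 means the last symbol is `p`; S2 means the last 2 symbols are `pp`; S3 means the last 3 symbols are `ppp`. Accept only at S3, where the string currently ends in `ppp`.
        p   q  
>  S0   S1  S0 
   S1   S2  S0 
   S2   S3  S0 
 * S3   S3  S0 
(> = start, * = accepting)

start=S0 accept=S3 S0-p->S1 S0-q->S0 S1-p->S2 S1-q->S0 S2-p->S3 S2-q->S0 S3-p->S3 S3-q->S0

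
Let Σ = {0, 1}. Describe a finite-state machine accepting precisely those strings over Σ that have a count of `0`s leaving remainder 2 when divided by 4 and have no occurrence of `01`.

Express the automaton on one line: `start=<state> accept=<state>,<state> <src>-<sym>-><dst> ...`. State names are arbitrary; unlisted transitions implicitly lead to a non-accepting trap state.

Run two small machines in parallel and take their product. One (4 states) tracks the count of `0`s modulo 4; the other (3 states) tracks partial matches of the forbidden pattern `01`. Each combined state is a pair, one component from each; accept when both components accept. Minimizing collapses redundant product states.
A 6-state machine:
       0  1 
>  A   B  A 
   B   C  D 
 * C   E  D 
   D   D  D 
   E   F  D 
   F   B  D 
(> = start, * = accepting)

start=A accept=C A-0->B A-1->A B-0->C B-1->D C-0->E C-1->D D-0->D D-1->D E-0->F E-1->D F-0->B F-1->D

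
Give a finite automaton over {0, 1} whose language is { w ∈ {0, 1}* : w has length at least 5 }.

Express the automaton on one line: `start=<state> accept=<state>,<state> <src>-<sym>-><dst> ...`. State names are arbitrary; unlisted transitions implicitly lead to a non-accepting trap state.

We only need to distinguish lengths 0, 1, …, 5, and '>5'. Chain A → B → C → D → E → F → G on every symbol, with G looping. Accepting states: {F, G}.
A 7-state machine:
       0  1 
>  A   B  B 
   B   C  C 
   C   D  D 
   D   E  E 
   E   F  F 
 * F   G  G 
 * G   G  G 
(> = start, * = accepting)

start=A accept=F,G A-0->B A-1->B B-0->C B-1->C C-0->D C-1->D D-0->E D-1->E E-0->F E-1->F F-0->G F-1->G G-0->G G-1->G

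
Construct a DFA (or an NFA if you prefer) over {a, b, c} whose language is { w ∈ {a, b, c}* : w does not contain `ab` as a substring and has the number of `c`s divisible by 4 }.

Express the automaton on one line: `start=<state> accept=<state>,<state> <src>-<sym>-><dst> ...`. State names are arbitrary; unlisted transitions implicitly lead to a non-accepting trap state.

start=q0 accept=q0,q1 q0-a->q1 q0-b->q0 q0-c->q2 q1-a->q1 q1-b->q3 q1-c->q2 q2-a->q4 q2-b->q2 q2-c->q5 q3-a->q3 q3-b->q3 q3-c->q3 q4-a->q4 q4-b->q3 q4-c->q5 q5-a->q6 q5-b->q5 q5-c->q7 q6-a->q6 q6-b->q3 q6-c->q7 q7-a->q8 q7-b->q7 q7-c->q0 q8-a->q8 q8-b->q3 q8-c->q0

Build one automaton per condition and run them in lockstep. One (3 states) tracks partial matches of the forbidden pattern `ab`; the other (4 states) tracks the count of `c`s modulo 4. Each combined state is a pair, one component from each; accept when both components accept. Equivalent product states are then merged.
        a   b   c  
>* q0   q1  q0  q2 
 * q1   q1  q3  q2 
   q2   q4  q2  q5 
   q3   q3  q3  q3 
   q4   q4  q3  q5 
   q5   q6  q5  q7 
   q6   q6  q3  q7 
   q7   q8  q7  q0 
   q8   q8  q3  q0 
(> = start, * = accepting)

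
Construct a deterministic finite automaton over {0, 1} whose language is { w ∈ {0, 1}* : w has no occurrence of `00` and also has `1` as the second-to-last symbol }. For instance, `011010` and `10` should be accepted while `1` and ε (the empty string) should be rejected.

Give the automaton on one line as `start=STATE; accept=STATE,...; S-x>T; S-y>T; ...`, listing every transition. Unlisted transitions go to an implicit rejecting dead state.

start=S0; accept=S4,S5; S0-0>S1; S0-1>S2; S1-0>S3; S1-1>S2; S2-0>S4; S2-1>S5; S3-0>S3; S3-1>S3; S4-0>S3; S4-1>S2; S5-0>S4; S5-1>S5

Run two small machines in parallel and take their product. One (3 states) tracks partial matches of the forbidden pattern `00`; the other (7 states) tracks the last 2 symbols read. Each combined state is a pair, one component from each; accept when both components accept. After merging equivalent states the machine shrinks.
        0   1  
>  S0   S1  S2 
   S1   S3  S2 
   S2   S4  S5 
   S3   S3  S3 
 * S4   S3  S2 
 * S5   S4  S5 
(> = start, * = accepting)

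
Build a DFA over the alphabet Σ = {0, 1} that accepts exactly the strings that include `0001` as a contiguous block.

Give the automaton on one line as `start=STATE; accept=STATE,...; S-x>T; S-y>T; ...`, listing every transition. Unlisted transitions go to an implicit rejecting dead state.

start=q0; accept=q4; q0-0>q1; q0-1>q0; q1-0>q2; q1-1>q0; q2-0>q3; q2-1>q0; q3-0>q3; q3-1>q4; q4-0>q4; q4-1>q4

Track how much of `0001` has been matched so far: state q0 is no progress, q4 is the absorbing accept state reached once `0001` has occurred. Intermediate states record partial matches; on a mismatch, fall back to the longest reusable overlap.
5 states suffice.
        0   1  
>  q0   q1  q0 
   q1   q2  q0 
   q2   q3  q0 
   q3   q3  q4 
 * q4   q4  q4 
(> = start, * = accepting)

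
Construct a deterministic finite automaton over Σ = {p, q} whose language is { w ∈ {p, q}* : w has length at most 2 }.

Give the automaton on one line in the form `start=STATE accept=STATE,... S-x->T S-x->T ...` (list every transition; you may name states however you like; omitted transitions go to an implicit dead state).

Count input length up to 3: every symbol moves from A toward D, which means 'more than 2' and absorbs. Accept from {A, B, C}.
4 states suffice.
       p  q 
>* A   B  B 
 * B   C  C 
 * C   D  D 
   D   D  D 
(> = start, * = accepting)

start=A accept=A,B,C A-p->B A-q->B B-p->C B-q->C C-p->D C-q->D D-p->D D-q->D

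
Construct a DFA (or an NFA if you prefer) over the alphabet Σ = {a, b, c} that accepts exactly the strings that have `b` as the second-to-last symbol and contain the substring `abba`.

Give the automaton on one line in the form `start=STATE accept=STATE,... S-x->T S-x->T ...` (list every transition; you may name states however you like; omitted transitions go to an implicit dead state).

start=s0 accept=s14,s18,s19 s0-a->s1 s0-b->s2 s0-c->s3 s1-a->s4 s1-b->s5 s1-c->s6 s2-a->s7 s2-b->s8 s2-c->s9 s3-a->s10 s3-b->s11 s3-c->s12 s4-a->s4 s4-b->s5 s4-c->s6 s5-a->s7 s5-b->s13 s5-c->s9 s6-a->s10 s6-b->s11 s6-c->s12 s7-a->s4 s7-b->s5 s7-c->s6 s8-a->s7 s8-b->s8 s8-c->s9 s9-a->s10 s9-b->s11 s9-c->s12 s10-a->s4 s10-b->s5 s10-c->s6 s11-a->s7 s11-b->s8 s11-c->s9 s12-a->s10 s12-b->s11 s12-c->s12 s13-a->s14 s13-b->s8 s13-c->s9 s14-a->s15 s14-b->s16 s14-c->s17 s15-a->s15 s15-b->s16 s15-c->s17 s16-a->s14 s16-b->s18 s16-c->s19 s17-a->s20 s17-b->s21 s17-c->s22 s18-a->s14 s18-b->s18 s18-c->s19 s19-a->s20 s19-b->s21 s19-c->s22 s20-a->s15 s20-b->s16 s20-c->s17 s21-a->s14 s21-b->s18 s21-c->s19 s22-a->s20 s22-b->s21 s22-c->s22

Handle the two conditions separately and then intersect. One (13 states) tracks the last 2 symbols read; the other (5 states) tracks whether and how much of `abba` has been seen. Each combined state is a pair, one component from each; accept when both components accept.
23 states suffice.
          a    b    c  
>  s0     s1   s2   s3 
   s1     s4   s5   s6 
   s2     s7   s8   s9 
   s3    s10  s11  s12 
   s4     s4   s5   s6 
   s5     s7  s13   s9 
   s6    s10  s11  s12 
   s7     s4   s5   s6 
   s8     s7   s8   s9 
   s9    s10  s11  s12 
   s10    s4   s5   s6 
   s11    s7   s8   s9 
   s12   s10  s11  s12 
   s13   s14   s8   s9 
 * s14   s15  s16  s17 
   s15   s15  s16  s17 
   s16   s14  s18  s19 
   s17   s20  s21  s22 
 * s18   s14  s18  s19 
 * s19   s20  s21  s22 
   s20   s15  s16  s17 
   s21   s14  s18  s19 
   s22   s20  s21  s22 
(> = start, * = accepting)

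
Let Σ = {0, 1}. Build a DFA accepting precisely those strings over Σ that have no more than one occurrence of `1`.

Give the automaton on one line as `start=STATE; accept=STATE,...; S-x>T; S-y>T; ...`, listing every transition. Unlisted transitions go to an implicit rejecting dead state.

Only the number of `1`s matters, and only up to 2. Make a chain A → B → C advanced by each `1` (with C absorbing); every other symbol self-loops. The accepting set is {A, B}.
A 3-state machine:
       0  1 
>* A   A  B 
 * B   B  C 
   C   C  C 
(> = start, * = accepting)

start=A; accept=A,B; A-0>A; A-1>B; B-0>B; B-1>C; C-0>C; C-1>C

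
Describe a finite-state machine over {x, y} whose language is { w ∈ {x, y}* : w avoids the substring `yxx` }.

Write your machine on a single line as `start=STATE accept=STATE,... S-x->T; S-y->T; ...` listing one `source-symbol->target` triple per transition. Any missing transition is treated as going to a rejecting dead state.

start=A; accept=A,B,C; A-x->A; A-y->B; B-x->C; B-y->B; C-x->D; C-y->B; D-x->D; D-y->D

Track partial matches of the forbidden pattern `yxx`. State D is a dead state reached once `yxx` has occurred; every other state accepts. A means no part of `yxx` is currently matched.
A 4-state machine:
       x  y 
>* A   A  B 
 * B   C  B 
 * C   D  B 
   D   D  D 
(> = start, * = accepting)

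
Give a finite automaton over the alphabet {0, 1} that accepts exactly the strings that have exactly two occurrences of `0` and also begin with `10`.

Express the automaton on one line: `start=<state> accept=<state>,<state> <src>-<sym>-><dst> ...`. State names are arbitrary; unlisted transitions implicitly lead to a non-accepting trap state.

Build one automaton per condition and run them in lockstep. The first has 4 states tracking the count of `0`s, saturating at 3; the second has 4 states tracking whether the input so far still matches the prefix `10`. A product state is a pair (one from each), accepting exactly when both do.
A 9-state machine:
        0   1  
>  S0   S1  S2 
   S1   S3  S1 
   S2   S4  S5 
   S3   S6  S3 
   S4   S7  S4 
   S5   S1  S5 
   S6   S6  S6 
 * S7   S8  S7 
   S8   S8  S8 
(> = start, * = accepting)

start=S0 accept=S7 S0-0->S1 S0-1->S2 S1-0->S3 S1-1->S1 S2-0->S4 S2-1->S5 S3-0->S6 S3-1->S3 S4-0->S7 S4-1->S4 S5-0->S1 S5-1->S5 S6-0->S6 S6-1->S6 S7-0->S8 S7-1->S7 S8-0->S8 S8-1->S8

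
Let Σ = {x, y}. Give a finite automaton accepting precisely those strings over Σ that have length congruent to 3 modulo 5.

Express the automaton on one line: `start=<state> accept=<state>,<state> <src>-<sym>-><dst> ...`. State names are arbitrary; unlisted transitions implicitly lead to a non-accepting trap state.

start=q0 accept=q3 q0-x->q1 q0-y->q1 q1-x->q2 q1-y->q2 q2-x->q3 q2-y->q3 q3-x->q4 q3-y->q4 q4-x->q0 q4-y->q0

Only the length mod 5 matters, so use a 5-cycle: from any state, every input symbol moves to the next state, wrapping q4 back to q0. Mark q3 accepting.
A 5-state machine:
        x   y  
>  q0   q1  q1 
   q1   q2  q2 
   q2   q3  q3 
 * q3   q4  q4 
   q4   q0  q0 
(> = start, * = accepting)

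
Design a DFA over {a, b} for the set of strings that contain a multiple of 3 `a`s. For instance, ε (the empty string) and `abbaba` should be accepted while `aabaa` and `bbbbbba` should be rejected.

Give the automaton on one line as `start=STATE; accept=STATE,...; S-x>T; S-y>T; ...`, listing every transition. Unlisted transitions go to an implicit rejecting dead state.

start=q0; accept=q0; q0-a>q1; q0-b>q0; q1-a>q2; q1-b>q1; q2-a>q0; q2-b>q2

The only thing that matters is how many `a`s have appeared, reduced mod 3. Use one state per residue: q0 for 0, …, q2 for 2. Reading `a` moves to the next residue; anything else stays put. q0 is accepting.
With 3 states:
        a   b  
>* q0   q1  q0 
   q1   q2  q1 
   q2   q0  q2 
(> = start, * = accepting)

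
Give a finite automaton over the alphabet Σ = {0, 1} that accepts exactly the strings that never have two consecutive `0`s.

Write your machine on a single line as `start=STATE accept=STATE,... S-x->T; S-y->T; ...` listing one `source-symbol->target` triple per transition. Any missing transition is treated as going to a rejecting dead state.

start=S0; accept=S0,S1; S0-0->S1; S0-1->S0; S1-0->S2; S1-1->S0; S2-0->S2; S2-1->S2

This is the complement of 'contains `00`'. Use the same substring-matching states — S0 through S2 holding how much of `00` has just been matched — but flip the accepting set: everything except the trap S2 accepts.
With 3 states:
        0   1  
>* S0   S1  S0 
 * S1   S2  S0 
   S2   S2  S2 
(> = start, * = accepting)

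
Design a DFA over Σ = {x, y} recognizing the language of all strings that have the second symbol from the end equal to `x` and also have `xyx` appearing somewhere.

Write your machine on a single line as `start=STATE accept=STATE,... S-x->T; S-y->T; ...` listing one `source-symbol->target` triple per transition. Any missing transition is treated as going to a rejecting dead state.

start=q0; accept=q4,q5; q0-x->q1; q0-y->q0; q1-x->q1; q1-y->q2; q2-x->q3; q2-y->q0; q3-x->q4; q3-y->q5; q4-x->q4; q4-y->q5; q5-x->q3; q5-y->q6; q6-x->q3; q6-y->q6

Handle the two conditions separately and then intersect. One (7 states) tracks the last 2 symbols read; the other (4 states) tracks whether and how much of `xyx` has been seen. Each combined state is a pair, one component from each; accept when both components accept. Minimizing collapses redundant product states.
A 7-state machine:
        x   y  
>  q0   q1  q0 
   q1   q1  q2 
   q2   q3  q0 
   q3   q4  q5 
 * q4   q4  q5 
 * q5   q3  q6 
   q6   q3  q6 
(> = start, * = accepting)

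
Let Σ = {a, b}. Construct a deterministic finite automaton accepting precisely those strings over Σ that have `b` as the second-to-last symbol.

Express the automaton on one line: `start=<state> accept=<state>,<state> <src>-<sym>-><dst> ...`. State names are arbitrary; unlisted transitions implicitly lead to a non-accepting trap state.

A DFA must remember the last 2 symbols (since which symbol is second-to-last isn't known until the input ends). Use one state per possible window of the last ≤2 symbols; accept from those whose window starts with `b`.
A 7-state machine:
        a   b  
>  q0   q1  q2 
   q1   q3  q4 
   q2   q5  q6 
   q3   q3  q4 
   q4   q5  q6 
 * q5   q3  q4 
 * q6   q5  q6 
(> = start, * = accepting)

start=q0 accept=q5,q6 q0-a->q1 q0-b->q2 q1-a->q3 q1-b->q4 q2-a->q5 q2-b->q6 q3-a->q3 q3-b->q4 q4-a->q5 q4-b->q6 q5-a->q3 q5-b->q4 q6-a->q5 q6-b->q6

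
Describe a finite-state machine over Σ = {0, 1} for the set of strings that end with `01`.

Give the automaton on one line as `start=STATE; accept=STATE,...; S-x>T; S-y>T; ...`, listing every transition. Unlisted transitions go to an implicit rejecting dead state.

start=A; accept=C; A-0>B; A-1>A; B-0>B; B-1>C; C-0>B; C-1>A

Remember how much of `01` the current input suffix matches. State A means no match yet; B means the last symbol is `0`; C means the last 2 symbols are `01`. Only C accepts. On a mismatch, fall back to the longest proper suffix that is still a prefix of `01`.
       0  1 
>  A   B  A 
   B   B  C 
 * C   B  A 
(> = start, * = accepting)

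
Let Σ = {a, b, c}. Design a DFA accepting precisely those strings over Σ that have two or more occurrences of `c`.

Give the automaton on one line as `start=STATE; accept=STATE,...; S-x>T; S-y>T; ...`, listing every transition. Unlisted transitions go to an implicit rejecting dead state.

start=s0; accept=s2,s3; s0-a>s0; s0-b>s0; s0-c>s1; s1-a>s1; s1-b>s1; s1-c>s2; s2-a>s2; s2-b>s2; s2-c>s3; s3-a>s3; s3-b>s3; s3-c>s3

Count `c`s, saturating at 3: states s0 through s2 mean 0 through 2 `c`s seen; s3 means more than 2. Each `c` increments (capped at s3); other symbols loop. Accept from {s2, s3}.
With 4 states:
        a   b   c  
>  s0   s0  s0  s1 
   s1   s1  s1  s2 
 * s2   s2  s2  s3 
 * s3   s3  s3  s3 
(> = start, * = accepting)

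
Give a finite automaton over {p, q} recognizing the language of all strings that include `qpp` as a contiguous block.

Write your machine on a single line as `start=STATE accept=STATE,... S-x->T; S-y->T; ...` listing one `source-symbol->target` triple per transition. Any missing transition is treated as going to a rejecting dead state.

States S0..S2 record the length of the longest prefix of `qpp` that matches the current input suffix. Reaching S3 means `qpp` has been seen, and we stay there forever. Accept from S3.
4 states suffice.
        p   q  
>  S0   S0  S1 
   S1   S2  S1 
   S2   S3  S1 
 * S3   S3  S3 
(> = start, * = accepting)

start=S0; accept=S3; S0-p->S0; S0-q->S1; S1-p->S2; S1-q->S1; S2-p->S3; S2-q->S1; S3-p->S3; S3-q->S3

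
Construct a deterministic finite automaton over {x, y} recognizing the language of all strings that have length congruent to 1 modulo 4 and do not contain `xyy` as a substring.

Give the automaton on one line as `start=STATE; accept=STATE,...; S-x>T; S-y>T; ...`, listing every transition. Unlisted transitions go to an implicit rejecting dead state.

Handle the two conditions separately and then intersect. The first has 4 states tracking the input length modulo 4; the second has 4 states tracking partial matches of the forbidden pattern `xyy`. A product state is a pair (one from each), accepting exactly when both do. Equivalent product states are then merged.
A 13-state machine:
          x    y  
>  q0     q1   q2 
 * q1     q3   q4 
 * q2     q3   q5 
   q3     q6   q7 
   q4     q6   q8 
   q5     q6   q9 
   q6    q10  q11 
   q7    q10   q8 
   q8     q8   q8 
   q9    q10   q0 
   q10    q1  q12 
   q11    q1   q8 
 * q12    q3   q8 
(> = start, * = accepting)

start=q0; accept=q1,q2,q12; q0-x>q1; q0-y>q2; q1-x>q3; q1-y>q4; q2-x>q3; q2-y>q5; q3-x>q6; q3-y>q7; q4-x>q6; q4-y>q8; q5-x>q6; q5-y>q9; q6-x>q10; q6-y>q11; q7-x>q10; q7-y>q8; q8-x>q8; q8-y>q8; q9-x>q10; q9-y>q0; q10-x>q1; q10-y>q12; q11-x>q1; q11-y>q8; q12-x>q3; q12-y>q8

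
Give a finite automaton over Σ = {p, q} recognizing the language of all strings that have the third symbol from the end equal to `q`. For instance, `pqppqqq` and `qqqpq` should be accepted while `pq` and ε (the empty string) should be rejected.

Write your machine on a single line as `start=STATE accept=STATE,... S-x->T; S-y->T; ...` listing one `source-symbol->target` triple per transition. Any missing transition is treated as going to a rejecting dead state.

start=S0; accept=S11,S12,S13,S14; S0-p->S1; S0-q->S2; S1-p->S3; S1-q->S4; S2-p->S5; S2-q->S6; S3-p->S7; S3-q->S8; S4-p->S9; S4-q->S10; S5-p->S11; S5-q->S12; S6-p->S13; S6-q->S14; S7-p->S7; S7-q->S8; S8-p->S9; S8-q->S10; S9-p->S11; S9-q->S12; S10-p->S13; S10-q->S14; S11-p->S7; S11-q->S8; S12-p->S9; S12-q->S10; S13-p->S11; S13-q->S12; S14-p->S13; S14-q->S14

A DFA must remember the last 3 symbols (since which symbol is third-to-last isn't known until the input ends). Use one state per possible window of the last ≤3 symbols; accept from those whose window starts with `q`.
With 15 states:
          p    q  
>  S0     S1   S2 
   S1     S3   S4 
   S2     S5   S6 
   S3     S7   S8 
   S4     S9  S10 
   S5    S11  S12 
   S6    S13  S14 
   S7     S7   S8 
   S8     S9  S10 
   S9    S11  S12 
   S10   S13  S14 
 * S11    S7   S8 
 * S12    S9  S10 
 * S13   S11  S12 
 * S14   S13  S14 
(> = start, * = accepting)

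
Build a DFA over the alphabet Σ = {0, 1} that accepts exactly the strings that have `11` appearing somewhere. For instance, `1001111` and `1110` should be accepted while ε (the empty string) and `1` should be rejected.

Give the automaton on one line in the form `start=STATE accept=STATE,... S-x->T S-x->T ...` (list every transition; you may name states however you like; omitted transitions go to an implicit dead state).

start=S0 accept=S2 S0-0->S0 S0-1->S1 S1-0->S0 S1-1->S2 S2-0->S2 S2-1->S2

States S0..S1 record the length of the longest prefix of `11` that matches the current input suffix. Reaching S2 means `11` has been seen, and we stay there forever. Accept from S2.
A 3-state machine:
        0   1  
>  S0   S0  S1 
   S1   S0  S2 
 * S2   S2  S2 
(> = start, * = accepting)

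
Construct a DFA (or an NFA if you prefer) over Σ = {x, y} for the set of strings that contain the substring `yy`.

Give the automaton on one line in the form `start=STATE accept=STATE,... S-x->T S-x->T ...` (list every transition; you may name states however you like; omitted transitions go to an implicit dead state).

Track how much of `yy` has been matched so far: state q0 is no progress, q2 is the absorbing accept state reached once `yy` has occurred. Intermediate states record partial matches; on a mismatch, fall back to the longest reusable overlap.
3 states suffice.
        x   y  
>  q0   q0  q1 
   q1   q0  q2 
 * q2   q2  q2 
(> = start, * = accepting)

start=q0 accept=q2 q0-x->q0 q0-y->q1 q1-x->q0 q1-y->q2 q2-x->q2 q2-y->q2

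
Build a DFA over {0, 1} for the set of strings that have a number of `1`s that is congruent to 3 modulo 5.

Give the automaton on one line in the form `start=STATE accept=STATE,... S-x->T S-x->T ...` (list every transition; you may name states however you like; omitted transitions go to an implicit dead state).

The only thing that matters is how many `1`s have appeared, reduced mod 5. Use one state per residue: A for 0, …, E for 4. Reading `1` moves to the next residue; anything else stays put. D is accepting.
A 5-state machine:
       0  1 
>  A   A  B 
   B   B  C 
   C   C  D 
 * D   D  E 
   E   E  A 
(> = start, * = accepting)

start=A accept=D A-0->A A-1->B B-0->B B-1->C C-0->C C-1->D D-0->D D-1->E E-0->E E-1->A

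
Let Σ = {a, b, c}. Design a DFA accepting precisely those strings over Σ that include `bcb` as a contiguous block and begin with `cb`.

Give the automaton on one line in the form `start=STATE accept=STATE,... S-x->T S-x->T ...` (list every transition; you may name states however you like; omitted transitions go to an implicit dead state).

Run two small machines in parallel and take their product. The first has 4 states tracking whether and how much of `bcb` has been seen; the second has 4 states tracking whether the input so far still matches the prefix `cb`. A product state is a pair (one from each), accepting exactly when both do. Minimizing collapses redundant product states.
With 7 states:
        a   b   c  
>  S0   S1  S1  S2 
   S1   S1  S1  S1 
   S2   S1  S3  S1 
   S3   S4  S3  S5 
   S4   S4  S3  S4 
   S5   S4  S6  S4 
 * S6   S6  S6  S6 
(> = start, * = accepting)

start=S0 accept=S6 S0-a->S1 S0-b->S1 S0-c->S2 S1-a->S1 S1-b->S1 S1-c->S1 S2-a->S1 S2-b->S3 S2-c->S1 S3-a->S4 S3-b->S3 S3-c->S5 S4-a->S4 S4-b->S3 S4-c->S4 S5-a->S4 S5-b->S6 S5-c->S4 S6-a->S6 S6-b->S6 S6-c->S6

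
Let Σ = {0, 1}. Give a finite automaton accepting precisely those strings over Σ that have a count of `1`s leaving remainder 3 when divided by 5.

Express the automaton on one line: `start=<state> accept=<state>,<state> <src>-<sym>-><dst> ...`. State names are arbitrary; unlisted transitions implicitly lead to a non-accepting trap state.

start=s0 accept=s3 s0-0->s0 s0-1->s1 s1-0->s1 s1-1->s2 s2-0->s2 s2-1->s3 s3-0->s3 s3-1->s4 s4-0->s4 s4-1->s0

The only thing that matters is how many `1`s have appeared, reduced mod 5. Use one state per residue: s0 for 0, …, s4 for 4. Reading `1` moves to the next residue; anything else stays put. s3 is accepting.
With 5 states:
        0   1  
>  s0   s0  s1 
   s1   s1  s2 
   s2   s2  s3 
 * s3   s3  s4 
   s4   s4  s0 
(> = start, * = accepting)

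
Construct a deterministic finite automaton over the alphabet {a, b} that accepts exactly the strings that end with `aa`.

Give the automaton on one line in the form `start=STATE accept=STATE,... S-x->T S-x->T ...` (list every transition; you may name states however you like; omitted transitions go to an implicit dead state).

start=S0 accept=S2 S0-a->S1 S0-b->S0 S1-a->S2 S1-b->S0 S2-a->S2 S2-b->S0

Let each state record the length of the longest suffix of the input read so far that is also a prefix of `aa`. S1 means the last symbol is `a`; S2 means the last 2 symbols are `aa`. Accept only at S2, where the string currently ends in `aa`.
With 3 states:
        a   b  
>  S0   S1  S0 
   S1   S2  S0 
 * S2   S2  S0 
(> = start, * = accepting)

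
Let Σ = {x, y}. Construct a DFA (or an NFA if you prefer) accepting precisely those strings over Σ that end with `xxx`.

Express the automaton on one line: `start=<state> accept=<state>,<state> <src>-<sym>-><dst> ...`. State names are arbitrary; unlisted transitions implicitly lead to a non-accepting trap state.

start=A accept=D A-x->B A-y->A B-x->C B-y->A C-x->D C-y->A D-x->D D-y->A

Remember how much of `xxx` the current input suffix matches. State A means no match yet; B means the last symbol is `x`; C means the last 2 symbols are `xx`; D means the last 3 symbols are `xxx`. Only D accepts. On a mismatch, fall back to the longest proper suffix that is still a prefix of `xxx`.
4 states suffice.
       x  y 
>  A   B  A 
   B   C  A 
   C   D  A 
 * D   D  A 
(> = start, * = accepting)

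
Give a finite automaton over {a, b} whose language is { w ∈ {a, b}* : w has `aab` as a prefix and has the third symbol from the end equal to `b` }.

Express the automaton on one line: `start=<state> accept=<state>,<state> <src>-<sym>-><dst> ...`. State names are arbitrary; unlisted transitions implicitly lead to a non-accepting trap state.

Run two small machines in parallel and take their product. One (5 states) tracks whether the input so far still matches the prefix `aab`; the other (15 states) tracks the last 3 symbols read. Each combined state is a pair, one component from each; accept when both components accept. After merging equivalent states the machine shrinks.
A 12-state machine:
          a    b  
>  s0     s1   s2 
   s1     s3   s2 
   s2     s2   s2 
   s3     s2   s4 
   s4     s5   s6 
   s5     s7   s8 
   s6     s9  s10 
 * s7    s11   s4 
 * s8     s5   s6 
 * s9     s7   s8 
 * s10    s9  s10 
   s11   s11   s4 
(> = start, * = accepting)

start=s0 accept=s7,s8,s9,s10 s0-a->s1 s0-b->s2 s1-a->s3 s1-b->s2 s2-a->s2 s2-b->s2 s3-a->s2 s3-b->s4 s4-a->s5 s4-b->s6 s5-a->s7 s5-b->s8 s6-a->s9 s6-b->s10 s7-a->s11 s7-b->s4 s8-a->s5 s8-b->s6 s9-a->s7 s9-b->s8 s10-a->s9 s10-b->s10 s11-a->s11 s11-b->s4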